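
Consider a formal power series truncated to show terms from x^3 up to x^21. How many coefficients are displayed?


From x^3 to x^21 inclusive, the count is 21 - 3 + 1 = 19.

19


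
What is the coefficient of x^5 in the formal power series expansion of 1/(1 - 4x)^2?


The general identity 1/(1 - c x)^r = sum_{k>=0} c^k C(k + r - 1, r - 1) x^k follows by substituting y = c x into 1/(1 - y)^r = sum_{k>=0} C(k + r - 1, r - 1) y^k.
For c = 4, r = 2, k = 5:
4^5 * C(6, 1) = 1024 * 6 = 6144.

6144


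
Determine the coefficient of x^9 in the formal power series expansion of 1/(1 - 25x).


The geometric series identity gives 1/(1 - c x) = sum_{k>=0} c^k x^k, so the coefficient of x^k is c^k.
Here c = 25 and k = 9.
Computing: 25^9 = 3814697265625

3814697265625


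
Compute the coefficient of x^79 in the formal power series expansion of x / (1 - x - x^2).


Let f(x) = sum_{k>=0} a_k x^k. Multiplying f(x) * (1 - x - x^2) = x and matching coefficients gives a_0 = 0, a_1 = 1, and a_k = a_{k-1} + a_{k-2} for k >= 2. These are the Fibonacci numbers F_k.
Iterating from F_0 = 0, F_1 = 1:
F_0=0, F_1=1, F_2=1, F_3=2, F_4=3, F_5=5, F_6=8, F_7=13, F_8=21, F_9=34, ...
F_79 = 14472334024676221.

14472334024676221


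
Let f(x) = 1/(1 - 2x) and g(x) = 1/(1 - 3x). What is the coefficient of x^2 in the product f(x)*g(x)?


The coefficient of x^n in f*g is the Cauchy product: sum_{k=0}^{n} a^k * b^(n-k).
With a=2, b=3, n=2:
sum_{k=0}^{2} 2^k * 3^(2-k)
= 19

19


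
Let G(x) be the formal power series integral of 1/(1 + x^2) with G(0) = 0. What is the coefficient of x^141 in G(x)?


1/(1 + x^2) = sum_{j>=0} (-1)^j x^(2j). Integrating termwise with G(0) = 0:
G(x) = sum_{j>=0} (-1)^j x^(2j+1) / (2j+1) = arctan(x).
Only odd powers are nonzero. For x^141 write 141 = 2*70 + 1, giving
(-1)^70 / 141 = 1/141 = 1/141.

1/141


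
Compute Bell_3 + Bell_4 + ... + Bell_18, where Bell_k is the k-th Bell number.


Recall Bell_k counts set partitions of a k-set (with Bell_0 = 1 by convention).
Bell_3 through Bell_18: 5, 15, 52, 203, 877, 4140, 21147, 115975, 678570, 4213597, 27644437, 190899322, 1382958545, 10480142147, 82864869804, 682076806159
Sum = 5 + 15 + 52 + 203 + 877 + 4140 + 21147 + 115975 + 678570 + 4213597 + 27644437 + 190899322 + 1382958545 + 10480142147 + 82864869804 + 682076806159 = 777028354995.

777028354995


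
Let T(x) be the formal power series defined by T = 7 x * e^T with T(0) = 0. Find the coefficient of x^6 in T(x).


Apply the Lagrange inversion formula: if T = 7 x * phi(T) with phi(t) = e^t, then
[x^n] T = 7^n * (1/n) [t^(n-1)] phi(t)^n = 7^n * (1/n) [t^(n-1)] e^(n t) = 7^n * (1/n) * n^(n-1) / (n-1)! = 7^n * n^(n-1) / n!.
When c = 1 this is the Cayley count of rooted labeled trees on n vertices, divided by n!.
For n = 6: 7^6 * 6^5 / 6! = 117649 * 7776/720 = 6353046/5.

6353046/5


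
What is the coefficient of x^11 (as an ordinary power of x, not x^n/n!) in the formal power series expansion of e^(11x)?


The exponential series is e^y = sum_{k>=0} y^k / k!. Substituting y = 11x gives
e^(11x) = sum_{k>=0} 11^k x^k / k!.
So the coefficient of x^n is a^n/n! with a = 11, n = 11:
11^11 / 11! = 285311670611/39916800 = 25937424601/3628800

25937424601/3628800


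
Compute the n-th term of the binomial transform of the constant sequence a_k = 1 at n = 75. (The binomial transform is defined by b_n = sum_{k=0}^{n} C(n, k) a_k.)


With a_k = 1 for all k, b_n = sum_{k=0}^{n} C(n, k) = 2^n by the binomial theorem.
For n = 75: 2^75 = 37778931862957161709568.

37778931862957161709568


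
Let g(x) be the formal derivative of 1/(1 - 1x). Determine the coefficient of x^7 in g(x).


Differentiate termwise: d/dx sum_{k>=0} 1^k x^k = sum_{k>=1} k 1^k x^(k-1) = sum_{j>=0} (j+1) 1^(j+1) x^j.
Equivalently, d/dx [1/(1 - 1x)] = 1/(1 - 1x)^2.
For j = 7: 8 * 1^8 = 8 * 1 = 8.

8


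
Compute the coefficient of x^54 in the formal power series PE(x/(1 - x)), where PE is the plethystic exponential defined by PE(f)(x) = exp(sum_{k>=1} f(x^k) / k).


For f(x) = x/(1 - x) we have
sum_{k>=1} f(x^k) / k = sum_{k>=1} (1/k) * x^k / (1 - x^k) = sum_{k, m >= 1} x^(k m) / k,
which after exponentiating simplifies to
PE(x/(1 - x)) = prod_{k>=1} 1 / (1 - x^k).
This is the generating function for the partition function p(n), so the coefficient of x^54 is p(54).
Computing p(54) by dynamic programming over parts 1, 2, ..., 54: p(54) = 386155.

386155


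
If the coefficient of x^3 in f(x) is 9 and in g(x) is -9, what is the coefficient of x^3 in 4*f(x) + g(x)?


Scalar multiplication scales coefficients: 4 * 9 = 36.
Then add the g coefficient: 36 + -9
= 27

27


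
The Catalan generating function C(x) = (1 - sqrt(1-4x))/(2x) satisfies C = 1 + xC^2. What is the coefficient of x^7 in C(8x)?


Substituting x -> 8x scales the n-th coefficient by 8^n, so [x^7] C(8x) = 8^7 * C_7.
C_7 = C(2*7, 7)/(8) = 3432/8 = 429.
So 8^7 * 429 = 2097152 * 429 = 899678208.

899678208


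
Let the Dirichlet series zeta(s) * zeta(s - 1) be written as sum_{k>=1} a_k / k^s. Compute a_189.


Convolution gives a_k = sum_{d | k} d * 1 = sum_{d | k} d = sigma(k), the sum of positive divisors of k.
For k = 189, the divisors are 1, 3, 7, 9, 21, 27, 63, 189, so
sigma(189) = 1 + 3 + 7 + 9 + 21 + 27 + 63 + 189 = 320.

320


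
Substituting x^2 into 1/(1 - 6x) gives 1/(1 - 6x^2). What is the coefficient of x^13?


Since 1/(1 - 6x^2) only has even powers of x,
the coefficient of x^13 (odd) is 0.

0


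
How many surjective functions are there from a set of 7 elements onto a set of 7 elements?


By inclusion-exclusion on which target elements are missed, the number of surjections from an n-set onto a k-set is
surj(n, k) = sum_{j=0}^{k} (-1)^j C(k, j) (k - j)^n.
Equivalently surj(n, k) = k! * S(n, k), where S(n, k) is the Stirling number of the second kind.
For n = 7, k = 7:
S(7, 7) = 1, so
surj = 7! * 1 = 5040 * 1 = 5040.

5040


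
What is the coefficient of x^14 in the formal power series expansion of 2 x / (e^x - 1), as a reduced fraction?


The exponential generating function for Bernoulli numbers is
x / (e^x - 1) = sum_{k>=0} B_k x^k / k!.
So the coefficient of x^14 in 2 x / (e^x - 1) is 2 B_14 / 14!.
Computing: B_14 = 7/6, 14! = 87178291200, giving
2 * 7/6 / 87178291200 = 1/37362124800.

1/37362124800


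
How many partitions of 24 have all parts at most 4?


Using the generating function (1-x)^(-1)(1-x^2)^(-1)...(1-x^4)^(-1),
the coefficient of x^24 counts these restricted partitions.
Result = 169

169


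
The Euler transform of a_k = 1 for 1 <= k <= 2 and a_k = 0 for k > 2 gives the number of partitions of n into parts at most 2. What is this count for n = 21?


Partitions of 21 into parts at most 2:
Using generating function (1-x)^(-1)(1-x^2)^(-1),
the coefficient of x^21 = 11

11


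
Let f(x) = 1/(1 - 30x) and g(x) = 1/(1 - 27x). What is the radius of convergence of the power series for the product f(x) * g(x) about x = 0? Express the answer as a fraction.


The radius of 1/(1 - 30x) is 1/30 (nearest singularity at x = 1/30), and the radius of 1/(1 - 27x) is 1/27.
The product f(x)*g(x) = 1/((1 - 30x)(1 - 27x)) has singularities at both 1/30 and 1/27, so its radius of convergence is the distance to the nearest one:
min(1/30, 1/27) = 1/30.

1/30


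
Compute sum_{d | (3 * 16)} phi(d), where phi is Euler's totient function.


First, 3 * 16 = 48. One classical identity is sum_{d | n} phi(d) = n (each k in [1, n] has a unique gcd with n, and among the k's with gcd(k, n) = n/d there are phi(d) of them). So the sum equals 48. We also verify directly:
Divisors of 48: 1, 2, 3, 4, 6, 8, 12, 16, 24, 48.
phi values: 1, 1, 2, 2, 2, 4, 4, 8, 8, 16.
Sum = 48.

48


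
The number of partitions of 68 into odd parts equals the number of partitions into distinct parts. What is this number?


Computing partitions of 68 into odd parts (1, 3, 5, ...):
Using the generating function prod_{k>=0} 1/(1-x^(2k+1)),
the count is 24576

24576


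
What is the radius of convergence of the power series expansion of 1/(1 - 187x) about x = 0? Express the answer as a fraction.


Expanding 1/(1 - 187x) = sum_{k>=0} 187^k x^k, the series converges when |187x| < 1, i.e., |x| < 1/187.
So the radius of convergence is 1/187 = 1/187.

1/187


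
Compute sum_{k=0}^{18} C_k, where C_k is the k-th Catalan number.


C_0 through C_18: 1, 1, 2, 5, 14, 42, 132, 429, 1430, 4862, 16796, 58786, 208012, 742900, 2674440, 9694845, 35357670, 129644790, 477638700
Sum = 1 + 1 + 2 + 5 + 14 + 42 + 132 + 429 + 1430 + 4862 + 16796 + 58786 + 208012 + 742900 + 2674440 + 9694845 + 35357670 + 129644790 + 477638700
= 656043857

656043857


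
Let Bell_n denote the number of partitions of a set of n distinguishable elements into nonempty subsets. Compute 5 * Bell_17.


Bell_17 can be computed from the Bell triangle or from Dobinski's identity Bell_n = (1/e) * sum_{k>=0} k^n / k!.
Computing Bell_17 = 82864869804.
Then 5 * 82864869804 = 414324349020.

414324349020


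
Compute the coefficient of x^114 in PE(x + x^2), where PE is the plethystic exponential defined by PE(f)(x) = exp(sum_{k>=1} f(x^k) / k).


With f(x) = x + x^2, the exponent is sum_{k>=1} (x^k + x^(2k)) / k = -ln(1 - x) - ln(1 - x^2). Exponentiating:
PE(x + x^2) = 1 / ((1 - x)(1 - x^2)).
This is the generating function for partitions of n into parts of size 1 or 2. The number of 2's can be any j in 0..57, and the rest are 1's, so
[x^114] = floor(114/2) + 1 = 58.

58


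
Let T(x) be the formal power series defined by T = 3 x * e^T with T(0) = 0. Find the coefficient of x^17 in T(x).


Apply the Lagrange inversion formula: if T = 3 x * phi(T) with phi(t) = e^t, then
[x^n] T = 3^n * (1/n) [t^(n-1)] phi(t)^n = 3^n * (1/n) [t^(n-1)] e^(n t) = 3^n * (1/n) * n^(n-1) / (n-1)! = 3^n * n^(n-1) / n!.
When c = 1 this is the Cayley count of rooted labeled trees on n vertices, divided by n!.
For n = 17: 3^17 * 17^16 / 17! = 129140163 * 48661191875666868481/355687428096000 = 507069656305809338282571/28700672000.

507069656305809338282571/28700672000


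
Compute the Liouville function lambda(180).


The Liouville function is lambda(k) = (-1)^Omega(k), where Omega(k) counts the prime factors of k with multiplicity.
Factoring: 180 = 2 * 2 * 3 * 3 * 5, so Omega(180) = 5.
lambda(180) = (-1)^5 = -1.

-1


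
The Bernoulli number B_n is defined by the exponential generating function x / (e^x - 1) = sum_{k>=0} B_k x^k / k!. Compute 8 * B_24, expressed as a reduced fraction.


Bernoulli numbers can also be computed recursively via B_0 = 1 and sum_{j=0}^{m} C(m+1, j) B_j = 0 for m >= 1. Odd-index Bernoulli numbers vanish for k >= 3.
Computing B_24 = -236364091/2730, so 8 * B_24 = 8 * -236364091/2730 = -945456364/1365.

-945456364/1365


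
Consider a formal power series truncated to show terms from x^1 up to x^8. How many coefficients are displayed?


From x^1 to x^8 inclusive, the count is 8 - 1 + 1 = 8.

8


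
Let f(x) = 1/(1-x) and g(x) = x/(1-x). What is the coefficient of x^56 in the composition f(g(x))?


First simplify the composition: f(g(x)) = 1/(1 - x/(1-x)) = (1-x)/((1-x) - x) = (1-x)/(1-2x).
Now extract the coefficient. Write (1-x)/(1-2x) = 1/(1-2x) - x/(1-2x).
The coefficient of x^n in 1/(1-2x) is 2^n, and in x/(1-2x) is 2^(n-1) (for n >= 1).
So the coefficient of x^56 is 2^56 - 2^55 = 72057594037927936 - 36028797018963968 = 36028797018963968.

36028797018963968


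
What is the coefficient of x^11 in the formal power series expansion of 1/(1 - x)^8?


The negative binomial / multiset identity is
1/(1 - x)^r = sum_{k>=0} C(k + r - 1, r - 1) x^k.
Here r = 8 and k = 11, so the coefficient is
C(11 + 7, 7) = C(18, 7)
= 31824

31824


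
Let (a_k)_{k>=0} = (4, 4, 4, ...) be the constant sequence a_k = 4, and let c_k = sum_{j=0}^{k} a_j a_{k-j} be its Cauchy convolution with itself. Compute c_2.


Since a_j = 4 for all j >= 0, the convolution sum becomes
c_k = sum_{j=0}^{k} 4 * 4 = 16 * (k + 1).
Equivalently, the generating function of (a_k) is 4/(1 - x) and its square is 16/(1 - x)^2 = sum_{k>=0} 16(k + 1) x^k.
For k = 2: 16 * 3 = 48.

48


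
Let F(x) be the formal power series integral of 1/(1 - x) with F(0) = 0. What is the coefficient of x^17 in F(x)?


1/(1 - x) = sum_{k>=0} x^k. Integrating termwise and using F(0) = 0 gives
F(x) = sum_{k>=0} x^(k+1) / (k+1) = sum_{m>=1} x^m / m = -ln(1 - x).
So the coefficient of x^17 is 1/17 = 1/17.

1/17


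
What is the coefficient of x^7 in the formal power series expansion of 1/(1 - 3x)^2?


The general identity 1/(1 - c x)^r = sum_{k>=0} c^k C(k + r - 1, r - 1) x^k follows by substituting y = c x into 1/(1 - y)^r = sum_{k>=0} C(k + r - 1, r - 1) y^k.
For c = 3, r = 2, k = 7:
3^7 * C(8, 1) = 2187 * 8 = 17496.

17496


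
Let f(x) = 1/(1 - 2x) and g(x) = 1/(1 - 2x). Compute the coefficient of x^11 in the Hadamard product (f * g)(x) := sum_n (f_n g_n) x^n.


f has coefficients f_k = 2^k and g has coefficients g_k = 2^k, so the Hadamard product has coefficient (f*g)_k = 2^k * 2^k = 4^k.
For k = 11: 4^11 = 4194304.

4194304


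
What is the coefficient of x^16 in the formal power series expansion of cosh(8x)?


The Maclaurin series is cosh(t) = sum_{m>=0} t^(2m) / (2m)!, so substituting t = 8x, only even powers of x are nonzero, with coefficient of x^(2m) equal to 8^(2m) / (2m)!.
For x^16 the coefficient is 8^16/16! = 281474976710656/20922789888000 = 8589934592/638512875.

8589934592/638512875


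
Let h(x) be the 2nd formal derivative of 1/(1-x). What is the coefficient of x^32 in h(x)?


Differentiating 2 times: d^2/dx^2 [1/(1-x)] = 2!/(1-x)^3.
The expansion 1/(1-x)^3 = sum_{k>=0} C(k+2, 2) x^k, so the coefficient of x^n in 2!/(1-x)^3 is 2! * C(n+2, 2).
For n = 32: 2 * C(34, 2) = 2 * 561 = 1122

1122


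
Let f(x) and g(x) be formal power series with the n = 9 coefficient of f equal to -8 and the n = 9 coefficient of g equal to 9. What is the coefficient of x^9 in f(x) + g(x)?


Addition of formal power series is termwise.
The coefficient of x^9 in f + g = -8 + 9
= 1

1


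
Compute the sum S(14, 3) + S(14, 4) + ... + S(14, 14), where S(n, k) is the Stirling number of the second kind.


By definition, S(n, k) counts partitions of an n-set into exactly k nonempty blocks.
Computing row n = 14 for k = 3..14:
S(14, k): 788970, 10391745, 40075035, 63436373, 49329280, 20912320, 5135130, 752752, 66066, 3367, 91, 1
Sum = 190891130.

190891130


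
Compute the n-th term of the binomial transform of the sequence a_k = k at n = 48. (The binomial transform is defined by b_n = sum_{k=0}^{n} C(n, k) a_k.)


With a_k = k, b_n = sum_{k=0}^{n} C(n, k) k. Using k * C(n, k) = n * C(n-1, k-1) gives b_n = n * sum_{k>=1} C(n-1, k-1) = n * 2^(n-1).
For n = 48: 48 * 2^47 = 48 * 140737488355328 = 6755399441055744.

6755399441055744


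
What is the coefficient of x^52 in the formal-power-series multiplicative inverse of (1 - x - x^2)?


Let the inverse be f(x) = sum_{k>=0} a_k x^k. From f(x) * (1 - x - x^2) = 1 and matching coefficients:
 x^0: a_0 = 1.
 x^1: a_1 - a_0 = 0, so a_1 = 1.
 x^k (k >= 2): a_k - a_{k-1} - a_{k-2} = 0, i.e. a_k = a_{k-1} + a_{k-2}.
This is the Fibonacci-type recurrence shifted so that a_0 = a_1 = 1.
Iterating: a_0=1, a_1=1, a_2=2, a_3=3, a_4=5, a_5=8, a_6=13, a_7=21, a_8=34, a_9=55, ...
a_52 = 53316291173.

53316291173


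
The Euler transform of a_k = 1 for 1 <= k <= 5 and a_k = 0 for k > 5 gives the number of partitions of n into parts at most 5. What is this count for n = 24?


Partitions of 24 into parts at most 5:
Using generating function (1-x)^(-1)(1-x^2)^(-1)...(1-x^5)^(-1),
the coefficient of x^24 = 333

333


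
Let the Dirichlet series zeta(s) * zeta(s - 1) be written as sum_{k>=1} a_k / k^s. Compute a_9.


Convolution gives a_k = sum_{d | k} d * 1 = sum_{d | k} d = sigma(k), the sum of positive divisors of k.
For k = 9, the divisors are 1, 3, 9, so
sigma(9) = 1 + 3 + 9 = 13.

13


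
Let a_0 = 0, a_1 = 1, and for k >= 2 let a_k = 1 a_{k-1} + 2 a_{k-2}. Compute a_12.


Iterating the recurrence forward:
a_0 = 0
a_1 = 1
a_2 = 1*1 + 2*0 = 1
a_3 = 1*1 + 2*1 = 3
a_4 = 1*3 + 2*1 = 5
a_5 = 1*5 + 2*3 = 11
a_6 = 1*11 + 2*5 = 21
a_7 = 1*21 + 2*11 = 43
a_8 = 1*43 + 2*21 = 85
a_9 = 1*85 + 2*43 = 171
a_10 = 1*171 + 2*85 = 341
a_11 = 1*341 + 2*171 = 683
a_12 = 1*683 + 2*341 = 1365
So a_12 = 1365.

1365


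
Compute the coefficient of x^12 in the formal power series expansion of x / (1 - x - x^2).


Let f(x) = sum_{k>=0} a_k x^k. Multiplying f(x) * (1 - x - x^2) = x and matching coefficients gives a_0 = 0, a_1 = 1, and a_k = a_{k-1} + a_{k-2} for k >= 2. These are the Fibonacci numbers F_k.
Iterating from F_0 = 0, F_1 = 1:
F_0=0, F_1=1, F_2=1, F_3=2, F_4=3, F_5=5, F_6=8, F_7=13, F_8=21, F_9=34, ...
F_12 = 144.

144


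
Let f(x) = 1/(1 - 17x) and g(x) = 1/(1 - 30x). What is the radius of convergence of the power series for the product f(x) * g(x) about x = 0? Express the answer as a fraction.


The radius of 1/(1 - 17x) is 1/17 (nearest singularity at x = 1/17), and the radius of 1/(1 - 30x) is 1/30.
The product f(x)*g(x) = 1/((1 - 17x)(1 - 30x)) has singularities at both 1/17 and 1/30, so its radius of convergence is the distance to the nearest one:
min(1/17, 1/30) = 1/30.

1/30


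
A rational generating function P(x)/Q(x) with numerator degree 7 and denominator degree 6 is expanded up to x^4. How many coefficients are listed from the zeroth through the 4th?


Expanding up to x^4 gives the coefficients for x^0, x^1, ..., x^4.
That is 4 + 1 = 5 coefficients in total.

5


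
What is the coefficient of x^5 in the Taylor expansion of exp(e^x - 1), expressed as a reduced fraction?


exp(e^x - 1) = sum_{k>=0} Bell_k x^k / k!, where Bell_k is the k-th Bell number.
So the coefficient of x^5 is Bell_5 / 5!.
Computing: Bell_5 = 52 and 5! = 120, giving
52/120 = 13/30.

13/30


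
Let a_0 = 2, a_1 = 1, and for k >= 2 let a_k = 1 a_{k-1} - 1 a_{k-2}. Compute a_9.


Iterating the recurrence forward:
a_0 = 2
a_1 = 1
a_2 = 1*1 - 1*2 = -1
a_3 = 1*-1 - 1*1 = -2
a_4 = 1*-2 - 1*-1 = -1
a_5 = 1*-1 - 1*-2 = 1
a_6 = 1*1 - 1*-1 = 2
a_7 = 1*2 - 1*1 = 1
a_8 = 1*1 - 1*2 = -1
a_9 = 1*-1 - 1*1 = -2
So a_9 = -2.

-2


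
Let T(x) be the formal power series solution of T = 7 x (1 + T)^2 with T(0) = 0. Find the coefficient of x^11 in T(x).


Apply the Lagrange inversion formula: if T = 7 x * phi(T) with phi(t) = (1 + t)^2, then [x^n] T = 7^n * (1/n) [t^(n-1)] phi(t)^n = 7^n * (1/n) [t^(n-1)] (1 + t)^(2n) = 7^n * (1/n) C(2n, n-1).
Using the identity C(2n, n-1) = C(2n, n) * n / (n+1), the unscaled factor equals C(2n, n) / (n+1) = C_n, the n-th Catalan number.
For n = 11: C_11 = C(22, 11) / 12 = 705432/12 = 58786.
With the 7^11 = 1977326743 factor, the coefficient is 1977326743 * 58786 = 116239129913998.

116239129913998


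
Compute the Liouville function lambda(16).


The Liouville function is lambda(k) = (-1)^Omega(k), where Omega(k) counts the prime factors of k with multiplicity.
Factoring: 16 = 2 * 2 * 2 * 2, so Omega(16) = 4.
lambda(16) = (-1)^4 = 1.

1


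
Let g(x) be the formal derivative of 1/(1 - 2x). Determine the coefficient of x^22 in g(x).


Differentiate termwise: d/dx sum_{k>=0} 2^k x^k = sum_{k>=1} k 2^k x^(k-1) = sum_{j>=0} (j+1) 2^(j+1) x^j.
Equivalently, d/dx [1/(1 - 2x)] = 2/(1 - 2x)^2.
For j = 22: 23 * 2^23 = 23 * 8388608 = 192937984.

192937984


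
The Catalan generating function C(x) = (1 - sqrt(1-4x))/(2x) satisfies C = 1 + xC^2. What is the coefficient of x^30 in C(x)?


Substituting x -> x scales the n-th coefficient by 1, so [x^30] C(x) = C_30.
C_30 = C(2*30, 30)/(31) = 118264581564861424/31 = 3814986502092304.
= 3814986502092304.

3814986502092304


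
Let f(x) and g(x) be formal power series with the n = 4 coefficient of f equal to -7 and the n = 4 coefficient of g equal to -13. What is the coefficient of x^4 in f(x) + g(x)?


Addition of formal power series is termwise.
The coefficient of x^4 in f + g = -7 + -13
= -20

-20


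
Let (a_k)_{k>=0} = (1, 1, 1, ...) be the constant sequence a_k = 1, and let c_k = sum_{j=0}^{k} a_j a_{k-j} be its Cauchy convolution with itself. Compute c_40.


Since a_j = 1 for all j >= 0, the convolution sum becomes
c_k = sum_{j=0}^{k} 1 * 1 = 1 * (k + 1).
Equivalently, the generating function of (a_k) is 1/(1 - x) and its square is 1/(1 - x)^2 = sum_{k>=0} 1(k + 1) x^k.
For k = 40: 1 * 41 = 41.

41


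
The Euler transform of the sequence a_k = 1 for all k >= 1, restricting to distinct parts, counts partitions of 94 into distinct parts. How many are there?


Partitions of 94 into distinct parts can be computed via generating function.
Product (1+x)(1+x^2)(1+x^3)...
The coefficient of x^94 = 267968

267968


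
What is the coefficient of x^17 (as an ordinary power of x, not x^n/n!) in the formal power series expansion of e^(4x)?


The exponential series is e^y = sum_{k>=0} y^k / k!. Substituting y = 4x gives
e^(4x) = sum_{k>=0} 4^k x^k / k!.
So the coefficient of x^n is a^n/n! with a = 4, n = 17:
4^17 / 17! = 17179869184/355687428096000 = 524288/10854718875

524288/10854718875


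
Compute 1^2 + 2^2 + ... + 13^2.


This power sum has a closed form given by Faulhaber's formula
sum_{k=1}^{m} k^p = (1 / (p + 1)) * sum_{j=0}^{p} C(p + 1, j) B_j m^(p + 1 - j),
but for small m direct computation is fastest:
1 + 4 + 9 + 16 + 25 + 36 + 49 + 64 + 81 + 100 + 121 + 144 + 169 = 819.

819


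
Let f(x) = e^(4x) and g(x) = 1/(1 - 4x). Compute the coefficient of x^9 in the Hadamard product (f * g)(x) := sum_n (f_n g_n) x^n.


Expanding: f_k = 4^k/k! (from e^(4x)) and g_k = 4^k (from 1/(1 - 4x)). So the Hadamard coefficient (f * g)_k = 4^k 4^k / k! = (16)^k / k!.
For k = 9: 16^9/9! = 68719476736/362880 = 536870912/2835.

536870912/2835


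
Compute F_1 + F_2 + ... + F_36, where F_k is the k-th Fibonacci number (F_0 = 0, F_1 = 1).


Use the identity sum_{k=0}^{N} F_k = F_{N+2} - 1 (which follows from F_{k+2} - F_{k+1} = F_k). Then
sum_{k=1}^{36} F_k = (F_{38} - 1) - (F_{2} - 1) = F_{38} - F_{2}.
Computing: F_{38} = 39088169, F_{2} = 1, so
Sum = 39088169 - 1 = 39088168.

39088168


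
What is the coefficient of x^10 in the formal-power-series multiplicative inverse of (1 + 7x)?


The inverse is 1/(1 + 7x). Apply the geometric identity 1/(1 - y) = sum_{k>=0} y^k with y = -7x:
1/(1 + 7x) = sum_{k>=0} (-7)^k x^k.
So the coefficient of x^10 is (-7)^10 = 282475249.

282475249


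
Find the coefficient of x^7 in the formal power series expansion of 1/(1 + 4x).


Write 1/(1 + c x) = 1/(1 - (-c) x) and apply the geometric-series identity
1/(1 - y) = sum_{k>=0} y^k to get 1/(1 + c x) = sum_{k>=0} (-c)^k x^k.
So the coefficient of x^k is (-c)^k = (-1)^k * c^k.
Here c = 4 and k = 7:
(-4)^7 = -1 * 16384 = -16384

-16384


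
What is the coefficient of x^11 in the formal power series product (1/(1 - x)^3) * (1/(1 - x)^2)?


Combine the factors: (1/(1 - x)^3) * (1/(1 - x)^2) = 1/(1 - x)^5.
Then use 1/(1 - x)^r = sum_{k>=0} C(k + r - 1, r - 1) x^k with r = 5 and k = 11:
C(15, 4) = 1365.

1365


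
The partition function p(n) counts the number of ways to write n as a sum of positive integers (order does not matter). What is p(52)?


Using the generating function prod_{k>=1} 1/(1-x^k), we compute p(52).
By dynamic programming over parts 1 through 52:
p(52) = 281589

281589


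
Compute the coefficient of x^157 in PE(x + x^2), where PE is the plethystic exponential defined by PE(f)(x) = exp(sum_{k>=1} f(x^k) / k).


With f(x) = x + x^2, the exponent is sum_{k>=1} (x^k + x^(2k)) / k = -ln(1 - x) - ln(1 - x^2). Exponentiating:
PE(x + x^2) = 1 / ((1 - x)(1 - x^2)).
This is the generating function for partitions of n into parts of size 1 or 2. The number of 2's can be any j in 0..78, and the rest are 1's, so
[x^157] = floor(157/2) + 1 = 79.

79


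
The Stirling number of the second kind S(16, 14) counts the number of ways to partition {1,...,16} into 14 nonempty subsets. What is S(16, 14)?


Using the explicit formula S(n,k) = (1/k!) sum_{j=0}^{k} (-1)^(k-j) C(k,j) j^n:
S(16, 14) = 6020
Equivalently, S(n,k) is n! times the coefficient of x^n in the EGF (e^x - 1)^k / k!.

6020


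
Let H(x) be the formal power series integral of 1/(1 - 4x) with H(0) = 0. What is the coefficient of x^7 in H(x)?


1/(1 - 4x) = sum_{k>=0} 4^k x^k. Integrating termwise with H(0) = 0:
H(x) = sum_{k>=0} 4^k x^(k+1) / (k+1) = sum_{m>=1} 4^(m-1) x^m / m.
For m = 7: 4^6/7 = 4096/7 = 4096/7.

4096/7


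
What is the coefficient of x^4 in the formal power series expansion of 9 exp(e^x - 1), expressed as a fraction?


exp(e^x - 1) is the exponential generating function for the Bell numbers Bell_k: exp(e^x - 1) = sum_{k>=0} Bell_k x^k / k!.
So the coefficient of x^4 in 9 exp(e^x - 1) is 9 Bell_4 / 4!.
Computing: Bell_4 = 15 and 4! = 24, giving
9 * 15/24 = 45/8.

45/8


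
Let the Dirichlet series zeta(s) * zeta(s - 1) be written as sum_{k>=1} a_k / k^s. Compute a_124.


Convolution gives a_k = sum_{d | k} d * 1 = sum_{d | k} d = sigma(k), the sum of positive divisors of k.
For k = 124, the divisors are 1, 2, 4, 31, 62, 124, so
sigma(124) = 1 + 2 + 4 + 31 + 62 + 124 = 224.

224


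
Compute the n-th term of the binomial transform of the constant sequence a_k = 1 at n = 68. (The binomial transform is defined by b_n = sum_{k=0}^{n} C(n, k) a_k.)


With a_k = 1 for all k, b_n = sum_{k=0}^{n} C(n, k) = 2^n by the binomial theorem.
For n = 68: 2^68 = 295147905179352825856.

295147905179352825856


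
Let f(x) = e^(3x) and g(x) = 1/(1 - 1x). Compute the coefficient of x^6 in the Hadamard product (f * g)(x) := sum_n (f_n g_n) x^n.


Expanding: f_k = 3^k/k! (from e^(3x)) and g_k = 1^k (from 1/(1 - 1x)). So the Hadamard coefficient (f * g)_k = 3^k 1^k / k! = (3)^k / k!.
For k = 6: 3^6/6! = 729/720 = 81/80.

81/80


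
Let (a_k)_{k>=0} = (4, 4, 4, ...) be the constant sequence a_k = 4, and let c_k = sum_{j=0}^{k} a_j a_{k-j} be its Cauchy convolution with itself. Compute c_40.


Since a_j = 4 for all j >= 0, the convolution sum becomes
c_k = sum_{j=0}^{k} 4 * 4 = 16 * (k + 1).
Equivalently, the generating function of (a_k) is 4/(1 - x) and its square is 16/(1 - x)^2 = sum_{k>=0} 16(k + 1) x^k.
For k = 40: 16 * 41 = 656.

656


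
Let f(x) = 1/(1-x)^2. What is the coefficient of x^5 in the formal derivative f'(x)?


Differentiate: d/dx [ 1/(1-x)^r ] = r / (1-x)^(r+1).
Here r = 2, so f'(x) = 2 / (1-x)^3.
The expansion of 1/(1-x)^(r+1) has coefficient of x^n equal to C(n+r, r).
So the coefficient of x^5 in f'(x) is
2 * C(7, 2) = 2 * 21 = 42

42


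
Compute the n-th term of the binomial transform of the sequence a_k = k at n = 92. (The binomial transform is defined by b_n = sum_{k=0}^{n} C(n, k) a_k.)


With a_k = k, b_n = sum_{k=0}^{n} C(n, k) k. Using k * C(n, k) = n * C(n-1, k-1) gives b_n = n * sum_{k>=1} C(n-1, k-1) = n * 2^(n-1).
For n = 92: 92 * 2^91 = 92 * 2475880078570760549798248448 = 227780967228509970581438857216.

227780967228509970581438857216


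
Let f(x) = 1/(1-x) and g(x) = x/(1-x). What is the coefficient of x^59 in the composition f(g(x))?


First simplify the composition: f(g(x)) = 1/(1 - x/(1-x)) = (1-x)/((1-x) - x) = (1-x)/(1-2x).
Now extract the coefficient. Write (1-x)/(1-2x) = 1/(1-2x) - x/(1-2x).
The coefficient of x^n in 1/(1-2x) is 2^n, and in x/(1-2x) is 2^(n-1) (for n >= 1).
So the coefficient of x^59 is 2^59 - 2^58 = 576460752303423488 - 288230376151711744 = 288230376151711744.

288230376151711744


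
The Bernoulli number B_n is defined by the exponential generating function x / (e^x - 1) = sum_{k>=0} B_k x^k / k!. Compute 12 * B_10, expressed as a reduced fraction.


Bernoulli numbers can also be computed recursively via B_0 = 1 and sum_{j=0}^{m} C(m+1, j) B_j = 0 for m >= 1. Odd-index Bernoulli numbers vanish for k >= 3.
Computing B_10 = 5/66, so 12 * B_10 = 12 * 5/66 = 10/11.

10/11


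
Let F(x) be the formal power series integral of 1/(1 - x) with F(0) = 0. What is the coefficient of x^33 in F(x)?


1/(1 - x) = sum_{k>=0} x^k. Integrating termwise and using F(0) = 0 gives
F(x) = sum_{k>=0} x^(k+1) / (k+1) = sum_{m>=1} x^m / m = -ln(1 - x).
So the coefficient of x^33 is 1/33 = 1/33.

1/33


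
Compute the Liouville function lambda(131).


The Liouville function is lambda(k) = (-1)^Omega(k), where Omega(k) counts the prime factors of k with multiplicity.
Factoring: 131 = 131, so Omega(131) = 1.
lambda(131) = (-1)^1 = -1.

-1


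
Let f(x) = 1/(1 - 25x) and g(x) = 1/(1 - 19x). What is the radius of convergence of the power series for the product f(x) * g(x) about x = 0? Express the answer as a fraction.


The radius of 1/(1 - 25x) is 1/25 (nearest singularity at x = 1/25), and the radius of 1/(1 - 19x) is 1/19.
The product f(x)*g(x) = 1/((1 - 25x)(1 - 19x)) has singularities at both 1/25 and 1/19, so its radius of convergence is the distance to the nearest one:
min(1/25, 1/19) = 1/25.

1/25


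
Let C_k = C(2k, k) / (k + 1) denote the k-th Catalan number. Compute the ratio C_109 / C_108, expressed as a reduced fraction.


Using C_k = (2k)! / (k! (k+1)!), the ratio C_{k+1}/C_k simplifies to
C_{k+1}/C_k = [(2k+2)! / ((k+1)! (k+2)!)] * [k! (k+1)! / (2k)!]
 = (2k+2)(2k+1) / ((k+1)(k+2)) = 2(2k+1) / (k+2).
For k = 108: 2(2*108 + 1) / (108 + 2) = 434/110 = 217/55.

217/55


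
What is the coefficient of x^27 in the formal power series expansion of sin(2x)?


The Maclaurin series is sin(t) = sum_{k>=0} (-1)^k t^(2k+1) / (2k+1)!, so substituting t = 2x, only odd powers of x are nonzero, with coefficient of x^(2k+1) equal to (-1)^k 2^(2k+1) / (2k+1)!.
Write 27 = 2*13 + 1, giving the coefficient (-1)^13 * 2^27 / 27! = -134217728/10888869450418352160768000000 = -16/1298054391195577640625.

-16/1298054391195577640625


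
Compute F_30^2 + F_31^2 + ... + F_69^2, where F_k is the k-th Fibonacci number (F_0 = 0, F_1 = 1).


There is a standard identity sum_{k=0}^{N} F_k^2 = F_N * F_{N+1} (proved inductively from the telescoping relation F_k^2 = F_k F_{k+1} - F_{k-1} F_k). Then
sum_{k=30}^{69} F_k^2 = F_69 F_70 - F_29 F_30.
Computing: F_69 = 117669030460994, F_70 = 190392490709135, F_29 = 514229, F_30 = 832040.
Sum = 117669030460994 * 190392490709135 - 514229 * 832040 = 22403299788797723023157883030.

22403299788797723023157883030


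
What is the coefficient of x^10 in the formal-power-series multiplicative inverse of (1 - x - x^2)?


Let the inverse be f(x) = sum_{k>=0} a_k x^k. From f(x) * (1 - x - x^2) = 1 and matching coefficients:
 x^0: a_0 = 1.
 x^1: a_1 - a_0 = 0, so a_1 = 1.
 x^k (k >= 2): a_k - a_{k-1} - a_{k-2} = 0, i.e. a_k = a_{k-1} + a_{k-2}.
This is the Fibonacci-type recurrence shifted so that a_0 = a_1 = 1.
Iterating: a_0=1, a_1=1, a_2=2, a_3=3, a_4=5, a_5=8, a_6=13, a_7=21, a_8=34, a_9=55, ...
a_10 = 89.

89


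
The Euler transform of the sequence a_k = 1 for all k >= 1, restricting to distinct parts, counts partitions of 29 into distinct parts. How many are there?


Partitions of 29 into distinct parts can be computed via generating function.
Product (1+x)(1+x^2)(1+x^3)...
The coefficient of x^29 = 256

256


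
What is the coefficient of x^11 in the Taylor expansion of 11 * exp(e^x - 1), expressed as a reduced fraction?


exp(e^x - 1) = sum_{k>=0} Bell_k x^k / k!, where Bell_k is the k-th Bell number.
So the coefficient of x^11 is 11 * Bell_11 / 11!.
Computing: Bell_11 = 678570 and 11! = 39916800, giving
11 * 678570/39916800 = 22619/120960.

22619/120960


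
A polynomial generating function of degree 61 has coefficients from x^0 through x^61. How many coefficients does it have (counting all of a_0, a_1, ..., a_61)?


A polynomial of degree 61 takes the form a_0 + a_1 x + ... + a_61 x^61.
The number of coefficients is 61 + 1 = 62.

62


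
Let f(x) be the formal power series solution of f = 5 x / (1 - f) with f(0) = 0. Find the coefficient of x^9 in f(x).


Apply Lagrange inversion: f = 5 x * phi(f) with phi(t) = 1/(1 - t), so
[x^n] f = 5^n * (1/n) [t^(n-1)] phi(t)^n = 5^n * (1/n) [t^(n-1)] (1 - t)^(-n) = 5^n * (1/n) C(2n - 2, n - 1) = 5^n * C_{n-1}.
For n = 9: C_8 = C(16, 8) / 9 = 12870/9 = 1430.
With the 5^9 = 1953125 factor, the coefficient is 1953125 * 1430 = 2792968750.

2792968750


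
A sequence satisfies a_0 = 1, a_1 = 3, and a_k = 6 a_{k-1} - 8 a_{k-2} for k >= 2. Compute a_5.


The characteristic equation is t^2 - 6 t + 8 = 0, with roots r_1 = 4 and r_2 = 2 (so c_1 = r_1 + r_2, c_2 = -r_1 r_2 as required).
One can use the closed form a_n = A r_1^n + B r_2^n, but direct iteration is more reliable:
a_0 = 1, a_1 = 3, a_2 = 10, a_3 = 36, a_4 = 136, a_5 = 528.
So a_5 = 528.

528


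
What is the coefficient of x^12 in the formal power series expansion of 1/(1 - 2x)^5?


The general identity 1/(1 - c x)^r = sum_{k>=0} c^k C(k + r - 1, r - 1) x^k follows by substituting y = c x into 1/(1 - y)^r = sum_{k>=0} C(k + r - 1, r - 1) y^k.
For c = 2, r = 5, k = 12:
2^12 * C(16, 4) = 4096 * 1820 = 7454720.

7454720


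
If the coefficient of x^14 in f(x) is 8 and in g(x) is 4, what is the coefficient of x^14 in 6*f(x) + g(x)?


Scalar multiplication scales coefficients: 6 * 8 = 48.
Then add the g coefficient: 48 + 4
= 52

52


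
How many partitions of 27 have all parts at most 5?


Using the generating function (1-x)^(-1)(1-x^2)^(-1)...(1-x^5)^(-1),
the coefficient of x^27 counts these restricted partitions.
Result = 480

480


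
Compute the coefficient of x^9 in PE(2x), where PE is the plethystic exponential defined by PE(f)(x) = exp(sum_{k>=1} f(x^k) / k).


With f(x) = 2x, the exponent is sum_{k>=1} 2 x^k / k = 2 * (-ln(1 - x)). Exponentiating:
PE(2x) = exp(-2 ln(1 - x)) = 1/(1 - x)^2.
By the negative binomial expansion, [x^n] 1/(1 - x)^2 = C(n + 1, 1).
For n = 9: C(10, 1) = 10.

10


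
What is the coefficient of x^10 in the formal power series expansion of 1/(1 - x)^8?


The negative binomial / multiset identity is
1/(1 - x)^r = sum_{k>=0} C(k + r - 1, r - 1) x^k.
Here r = 8 and k = 10, so the coefficient is
C(10 + 7, 7) = C(17, 7)
= 19448

19448


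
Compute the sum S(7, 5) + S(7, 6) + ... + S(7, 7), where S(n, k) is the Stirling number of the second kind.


By definition, S(n, k) counts partitions of an n-set into exactly k nonempty blocks.
Computing row n = 7 for k = 5..7:
S(7, k): 140, 21, 1
Sum = 162.

162


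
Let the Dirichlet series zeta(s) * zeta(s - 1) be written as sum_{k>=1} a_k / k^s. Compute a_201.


Convolution gives a_k = sum_{d | k} d * 1 = sum_{d | k} d = sigma(k), the sum of positive divisors of k.
For k = 201, the divisors are 1, 3, 67, 201, so
sigma(201) = 1 + 3 + 67 + 201 = 272.

272


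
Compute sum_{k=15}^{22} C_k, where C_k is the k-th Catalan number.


C_15 through C_22: 9694845, 35357670, 129644790, 477638700, 1767263190, 6564120420, 24466267020, 91482563640
Sum = 9694845 + 35357670 + 129644790 + 477638700 + 1767263190 + 6564120420 + 24466267020 + 91482563640
= 124932550275

124932550275


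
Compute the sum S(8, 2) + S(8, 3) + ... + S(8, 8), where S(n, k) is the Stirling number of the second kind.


By definition, S(n, k) counts partitions of an n-set into exactly k nonempty blocks.
Computing row n = 8 for k = 2..8:
S(8, k): 127, 966, 1701, 1050, 266, 28, 1
Sum = 4139.

4139


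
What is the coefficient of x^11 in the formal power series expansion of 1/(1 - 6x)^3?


The general identity 1/(1 - c x)^r = sum_{k>=0} c^k C(k + r - 1, r - 1) x^k follows by substituting y = c x into 1/(1 - y)^r = sum_{k>=0} C(k + r - 1, r - 1) y^k.
For c = 6, r = 3, k = 11:
6^11 * C(13, 2) = 362797056 * 78 = 28298170368.

28298170368


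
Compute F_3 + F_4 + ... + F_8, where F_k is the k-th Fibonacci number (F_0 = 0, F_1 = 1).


Use the identity sum_{k=0}^{N} F_k = F_{N+2} - 1 (which follows from F_{k+2} - F_{k+1} = F_k). Then
sum_{k=3}^{8} F_k = (F_{10} - 1) - (F_{4} - 1) = F_{10} - F_{4}.
Computing: F_{10} = 55, F_{4} = 3, so
Sum = 55 - 3 = 52.

52


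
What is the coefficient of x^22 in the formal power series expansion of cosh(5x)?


The Maclaurin series is cosh(t) = sum_{m>=0} t^(2m) / (2m)!, so substituting t = 5x, only even powers of x are nonzero, with coefficient of x^(2m) equal to 5^(2m) / (2m)!.
For x^22 the coefficient is 5^22/22! = 2384185791015625/1124000727777607680000 = 3814697265625/1798401164444172288.

3814697265625/1798401164444172288


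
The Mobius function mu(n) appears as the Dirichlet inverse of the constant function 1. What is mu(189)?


189 has a squared prime factor, so mu(189) = 0.
Factorization reveals a repeated prime.

0


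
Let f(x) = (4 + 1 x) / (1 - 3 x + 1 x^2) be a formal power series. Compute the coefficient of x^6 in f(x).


Write f(x) = sum_{k>=0} a_k x^k. Multiplying both sides by 1 - 3 x + 1 x^2 gives
(1 - 3 x + 1 x^2) sum_{k>=0} a_k x^k = 4 + 1 x.
Matching coefficients:
 x^0: a_0 = 4
 x^1: a_1 - 3 a_0 = 1  =>  a_1 = 3*4 + 1 = 13
 x^k (k >= 2): a_k = 3 a_{k-1} - 1 a_{k-2}.
Iterating: a_2 = 35, a_3 = 92, a_4 = 241, a_5 = 631, a_6 = 1652.
So the coefficient of x^6 is 1652.

1652


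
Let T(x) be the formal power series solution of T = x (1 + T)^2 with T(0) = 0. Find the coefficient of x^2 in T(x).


Apply the Lagrange inversion formula: if T = x * phi(T) with phi(t) = (1 + t)^2, then [x^n] T = (1/n) [t^(n-1)] phi(t)^n = (1/n) [t^(n-1)] (1 + t)^(2n) = (1/n) C(2n, n-1).
Using the identity C(2n, n-1) = C(2n, n) * n / (n+1), the unscaled factor equals C(2n, n) / (n+1) = C_n, the n-th Catalan number.
For n = 2: C_2 = C(4, 2) / 3 = 6/3 = 2 = 2.

2


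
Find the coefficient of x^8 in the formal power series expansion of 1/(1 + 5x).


Write 1/(1 + c x) = 1/(1 - (-c) x) and apply the geometric-series identity
1/(1 - y) = sum_{k>=0} y^k to get 1/(1 + c x) = sum_{k>=0} (-c)^k x^k.
So the coefficient of x^k is (-c)^k = (-1)^k * c^k.
Here c = 5 and k = 8:
(-5)^8 = 1 * 390625 = 390625

390625


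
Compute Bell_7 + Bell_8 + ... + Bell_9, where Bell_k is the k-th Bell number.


Recall Bell_k counts set partitions of a k-set (with Bell_0 = 1 by convention).
Bell_7 through Bell_9: 877, 4140, 21147
Sum = 877 + 4140 + 21147 = 26164.

26164


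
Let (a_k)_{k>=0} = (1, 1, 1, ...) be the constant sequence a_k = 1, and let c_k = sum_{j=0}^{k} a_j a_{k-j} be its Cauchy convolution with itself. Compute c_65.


Since a_j = 1 for all j >= 0, the convolution sum becomes
c_k = sum_{j=0}^{k} 1 * 1 = 1 * (k + 1).
Equivalently, the generating function of (a_k) is 1/(1 - x) and its square is 1/(1 - x)^2 = sum_{k>=0} 1(k + 1) x^k.
For k = 65: 1 * 66 = 66.

66


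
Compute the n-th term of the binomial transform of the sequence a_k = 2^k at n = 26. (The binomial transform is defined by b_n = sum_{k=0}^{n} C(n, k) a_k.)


With a_k = 2^k, b_n = sum_{k=0}^{n} C(n, k) 2^k = (1 + 2)^n by the binomial theorem.
For n = 26: (1 + 2)^26 = 3^26 = 2541865828329.

2541865828329


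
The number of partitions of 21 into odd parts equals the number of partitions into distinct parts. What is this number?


Computing partitions of 21 into odd parts (1, 3, 5, ...):
Using the generating function prod_{k>=0} 1/(1-x^(2k+1)),
the count is 76

76


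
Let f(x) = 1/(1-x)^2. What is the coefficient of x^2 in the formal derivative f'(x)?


Differentiate: d/dx [ 1/(1-x)^r ] = r / (1-x)^(r+1).
Here r = 2, so f'(x) = 2 / (1-x)^3.
The expansion of 1/(1-x)^(r+1) has coefficient of x^n equal to C(n+r, r).
So the coefficient of x^2 in f'(x) is
2 * C(4, 2) = 2 * 6 = 12

12


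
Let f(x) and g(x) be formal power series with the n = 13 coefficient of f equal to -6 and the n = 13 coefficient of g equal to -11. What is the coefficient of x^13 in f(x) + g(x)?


Addition of formal power series is termwise.
The coefficient of x^13 in f + g = -6 + -11
= -17

-17


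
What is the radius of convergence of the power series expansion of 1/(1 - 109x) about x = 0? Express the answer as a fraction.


Expanding 1/(1 - 109x) = sum_{k>=0} 109^k x^k, the series converges when |109x| < 1, i.e., |x| < 1/109.
So the radius of convergence is 1/109 = 1/109.

1/109
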